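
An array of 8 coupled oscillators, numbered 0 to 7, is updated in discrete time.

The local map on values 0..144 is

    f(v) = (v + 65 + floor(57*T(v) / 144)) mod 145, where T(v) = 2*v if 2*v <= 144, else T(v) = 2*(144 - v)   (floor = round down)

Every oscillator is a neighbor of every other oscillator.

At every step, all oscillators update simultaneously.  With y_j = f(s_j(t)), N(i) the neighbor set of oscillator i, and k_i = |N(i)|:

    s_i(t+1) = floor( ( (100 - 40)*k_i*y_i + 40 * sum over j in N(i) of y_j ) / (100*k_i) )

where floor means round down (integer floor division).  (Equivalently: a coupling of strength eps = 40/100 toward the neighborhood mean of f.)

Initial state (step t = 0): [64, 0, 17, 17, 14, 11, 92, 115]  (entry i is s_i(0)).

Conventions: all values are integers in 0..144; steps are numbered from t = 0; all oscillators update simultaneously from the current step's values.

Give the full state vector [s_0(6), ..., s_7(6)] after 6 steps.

Simulating step by step:
t=0: [64, 0, 17, 17, 14, 11, 92, 115]
t=1: [51, 68, 84, 84, 81, 78, 61, 63]
t=2: [23, 40, 45, 45, 45, 45, 33, 35]
t=3: [85, 102, 28, 28, 28, 28, 95, 97]
t=4: [66, 68, 100, 100, 100, 100, 67, 67]
t=5: [42, 43, 50, 50, 50, 50, 43, 43]
t=6: [110, 111, 39, 39, 39, 39, 111, 111]

Answer: [110, 111, 39, 39, 39, 39, 111, 111]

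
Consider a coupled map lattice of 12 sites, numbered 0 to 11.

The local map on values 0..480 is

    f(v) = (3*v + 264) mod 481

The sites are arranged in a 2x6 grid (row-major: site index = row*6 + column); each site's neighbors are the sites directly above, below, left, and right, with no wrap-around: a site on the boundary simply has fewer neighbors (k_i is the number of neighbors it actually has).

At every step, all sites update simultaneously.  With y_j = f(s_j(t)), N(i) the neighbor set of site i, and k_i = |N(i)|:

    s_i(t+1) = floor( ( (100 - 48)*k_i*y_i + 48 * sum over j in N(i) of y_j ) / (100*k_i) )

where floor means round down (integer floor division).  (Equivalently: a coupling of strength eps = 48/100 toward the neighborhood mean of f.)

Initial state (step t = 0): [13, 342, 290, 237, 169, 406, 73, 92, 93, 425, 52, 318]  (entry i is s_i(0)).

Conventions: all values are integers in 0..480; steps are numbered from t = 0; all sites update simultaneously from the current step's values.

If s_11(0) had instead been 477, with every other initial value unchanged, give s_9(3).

Answer: s_9(3) = 180
Key observation: This trace re-runs the system from the modified initial state.

Derivation:
t=0: [13, 342, 290, 237, 169, 406, 73, 92, 93, 425, 52, 477]
t=1: [236, 256, 153, 96, 226, 150, 87, 93, 84, 129, 320, 241]
t=2: [32, 86, 154, 176, 330, 237, 40, 56, 94, 147, 241, 131]
t=3: [289, 187, 194, 283, 207, 119, 389, 303, 177, 180, 123, 100]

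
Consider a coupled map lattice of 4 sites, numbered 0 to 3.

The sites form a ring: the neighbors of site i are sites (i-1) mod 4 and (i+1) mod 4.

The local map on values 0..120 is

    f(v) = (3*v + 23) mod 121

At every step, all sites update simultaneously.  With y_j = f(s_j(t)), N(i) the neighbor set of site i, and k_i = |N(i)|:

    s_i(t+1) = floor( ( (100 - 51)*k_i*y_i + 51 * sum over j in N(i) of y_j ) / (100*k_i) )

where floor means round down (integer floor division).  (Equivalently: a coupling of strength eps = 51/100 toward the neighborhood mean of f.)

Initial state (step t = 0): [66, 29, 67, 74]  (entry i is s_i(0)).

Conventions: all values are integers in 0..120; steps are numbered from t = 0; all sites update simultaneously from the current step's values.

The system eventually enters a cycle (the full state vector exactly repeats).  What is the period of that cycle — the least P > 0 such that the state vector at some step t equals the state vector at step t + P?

Answer: 5
Key observation: The state at step 120, [20, 20, 20, 20], reappears at step 125 — and no state repeats earlier — so the cycle the system enters has period 5.

Derivation:
t=0: [66, 29, 67, 74]
t=1: [77, 105, 79, 53]
t=2: [45, 54, 48, 37]
t=3: [37, 52, 42, 27]
t=4: [47, 38, 55, 61]
t=5: [46, 35, 58, 69]
t=6: [49, 33, 66, 82]
t=7: [31, 38, 56, 51]
t=8: [74, 55, 52, 74]
t=9: [19, 48, 46, 17]
t=10: [69, 53, 50, 66]
t=11: [94, 70, 66, 90]
t=12: [72, 96, 90, 66]
t=13: [100, 76, 68, 92]
t=14: [56, 52, 68, 75]
t=15: [50, 73, 68, 47]
t=16: [36, 40, 62, 61]
t=17: [32, 35, 70, 66]
t=18: [85, 62, 82, 107]
t=19: [66, 59, 61, 66]
t=20: [94, 85, 87, 96]
t=21: [57, 44, 47, 60]
t=22: [65, 46, 50, 69]
t=23: [85, 57, 63, 91]
t=24: [50, 68, 76, 58]
t=25: [71, 67, 50, 52]
t=26: [97, 93, 66, 71]
t=27: [79, 73, 93, 100]
t=28: [29, 19, 50, 59]
t=29: [94, 80, 66, 80]
t=30: [41, 51, 59, 51]
t=31: [40, 53, 66, 53]
t=32: [41, 61, 80, 61]
t=33: [55, 53, 53, 53]
t=34: [63, 62, 61, 62]
t=35: [89, 88, 86, 88]
t=36: [46, 44, 42, 44]
t=37: [36, 34, 31, 34]
t=38: [6, 34, 58, 34]
t=39: [22, 31, 39, 31]
t=40: [102, 84, 68, 84]
t=41: [59, 65, 68, 65]
t=42: [88, 94, 101, 94]
t=43: [54, 63, 73, 63]
t=44: [77, 60, 46, 60]
t=45: [47, 53, 61, 53]
t=46: [52, 62, 72, 62]
t=47: [73, 88, 102, 88]
t=48: [22, 44, 65, 44]
t=49: [60, 64, 64, 64]
t=50: [88, 90, 94, 90]
t=51: [48, 52, 56, 52]
t=52: [52, 58, 63, 58]
t=53: [67, 75, 83, 75]
t=54: [53, 36, 17, 36]
t=55: [34, 39, 41, 39]
t=56: [11, 16, 21, 16]
t=57: [63, 71, 78, 71]
t=58: [103, 83, 66, 83]
t=59: [59, 63, 64, 63]
t=60: [85, 88, 92, 88]
t=61: [40, 45, 50, 45]
t=62: [29, 37, 44, 37]
t=63: [60, 43, 23, 43]
t=64: [55, 59, 60, 59]
t=65: [73, 76, 80, 76]
t=66: [4, 9, 14, 9]
t=67: [42, 50, 57, 50]
t=68: [40, 51, 62, 51]
t=69: [38, 55, 71, 55]
t=70: [42, 66, 90, 66]
t=71: [64, 69, 75, 69]
t=72: [101, 78, 58, 78]
t=73: [48, 48, 44, 48]
t=74: [46, 42, 40, 42]
t=75: [33, 29, 25, 29]
t=76: [56, 79, 104, 79]
t=77: [43, 50, 54, 50]
t=78: [41, 49, 57, 49]
t=79: [37, 49, 60, 49]
t=80: [31, 48, 65, 48]
t=81: [80, 76, 70, 76]
t=82: [14, 38, 59, 38]
t=83: [40, 44, 46, 44]
t=84: [28, 32, 36, 32]
t=85: [113, 88, 65, 88]
t=86: [81, 77, 70, 77]
t=87: [17, 40, 61, 40]
t=88: [47, 51, 52, 51]
t=89: [49, 52, 56, 52]
t=90: [53, 58, 63, 58]
t=91: [68, 76, 83, 76]
t=92: [56, 39, 19, 39]
t=93: [43, 47, 48, 47]
t=94: [37, 40, 44, 40]
t=95: [17, 22, 27, 22]
t=96: [81, 89, 96, 89]
t=97: [36, 47, 58, 47]
t=98: [26, 43, 59, 43]
t=99: [65, 61, 54, 61]
t=100: [90, 82, 74, 82]
t=101: [38, 27, 15, 27]
t=102: [60, 72, 86, 72]
t=103: [100, 88, 79, 88]
t=104: [62, 47, 31, 47]
t=105: [65, 73, 78, 73]
t=106: [47, 28, 7, 28]
t=107: [75, 74, 76, 74]
t=108: [4, 5, 5, 5]
t=109: [36, 37, 38, 37]
t=110: [11, 13, 14, 13]
t=111: [59, 61, 63, 61]
t=112: [82, 85, 87, 85]
t=113: [31, 35, 38, 35]
t=114: [60, 37, 11, 37]
t=115: [46, 41, 34, 41]
t=116: [32, 23, 14, 23]
t=117: [105, 92, 78, 92]
t=118: [76, 56, 36, 56]
t=119: [40, 39, 40, 39]
t=120: [20, 20, 20, 20]
t=121: [83, 83, 83, 83]
t=122: [30, 30, 30, 30]
t=123: [113, 113, 113, 113]
t=124: [120, 120, 120, 120]
t=125: [20, 20, 20, 20]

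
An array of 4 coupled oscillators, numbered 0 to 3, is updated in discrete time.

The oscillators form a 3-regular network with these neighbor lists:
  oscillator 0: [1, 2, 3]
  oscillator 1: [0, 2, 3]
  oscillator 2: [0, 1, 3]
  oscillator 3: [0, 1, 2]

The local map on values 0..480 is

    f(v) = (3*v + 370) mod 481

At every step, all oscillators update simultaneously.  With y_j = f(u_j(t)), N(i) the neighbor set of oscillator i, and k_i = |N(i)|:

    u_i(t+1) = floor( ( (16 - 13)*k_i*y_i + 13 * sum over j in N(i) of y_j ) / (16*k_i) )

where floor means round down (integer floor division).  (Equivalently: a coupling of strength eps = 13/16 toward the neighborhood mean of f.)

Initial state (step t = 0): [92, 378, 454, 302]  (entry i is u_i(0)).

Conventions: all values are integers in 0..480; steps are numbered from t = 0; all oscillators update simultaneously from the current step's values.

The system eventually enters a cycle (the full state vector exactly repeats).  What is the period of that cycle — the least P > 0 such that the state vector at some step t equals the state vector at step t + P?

Answer: 18
Key observation: The state at step 4, [284, 284, 284, 284], reappears at step 22 — and no state repeats earlier — so the cycle the system enters has period 18.

Derivation:
t=0: [92, 378, 454, 302]
t=1: [210, 219, 200, 198]
t=2: [27, 25, 29, 30]
t=3: [453, 453, 452, 452]
t=4: [284, 284, 284, 284]
t=5: [260, 260, 260, 260]
t=6: [188, 188, 188, 188]
t=7: [453, 453, 453, 453]
t=8: [286, 286, 286, 286]
t=9: [266, 266, 266, 266]
t=10: [206, 206, 206, 206]
t=11: [26, 26, 26, 26]
t=12: [448, 448, 448, 448]
t=13: [271, 271, 271, 271]
t=14: [221, 221, 221, 221]
t=15: [71, 71, 71, 71]
t=16: [102, 102, 102, 102]
t=17: [195, 195, 195, 195]
t=18: [474, 474, 474, 474]
t=19: [349, 349, 349, 349]
t=20: [455, 455, 455, 455]
t=21: [292, 292, 292, 292]
t=22: [284, 284, 284, 284]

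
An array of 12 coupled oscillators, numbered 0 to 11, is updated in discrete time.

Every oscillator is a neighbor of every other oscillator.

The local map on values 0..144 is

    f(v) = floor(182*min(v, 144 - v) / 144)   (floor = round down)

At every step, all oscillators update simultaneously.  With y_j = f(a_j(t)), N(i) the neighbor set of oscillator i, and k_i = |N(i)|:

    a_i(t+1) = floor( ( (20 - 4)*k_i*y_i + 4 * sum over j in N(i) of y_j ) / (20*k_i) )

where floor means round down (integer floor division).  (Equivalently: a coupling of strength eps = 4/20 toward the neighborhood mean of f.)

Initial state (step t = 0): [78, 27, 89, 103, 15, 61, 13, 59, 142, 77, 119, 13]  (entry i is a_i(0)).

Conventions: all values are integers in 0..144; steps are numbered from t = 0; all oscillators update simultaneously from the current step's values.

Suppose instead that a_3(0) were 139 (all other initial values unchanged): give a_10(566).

Answer: a_10(566) = 79
Key observation: The state at step 10, [83, 79, 79, 83, 87, 83, 87, 79, 79, 83, 79, 87], reappears at step 12: the system is in a cycle of period 2 from step 10 on.  Therefore the state at step 566 equals the state at step 10 + ((566 - 10) mod 2) = 10, which is [83, 79, 79, 83, 87, 83, 87, 79, 79, 83, 79, 87].

Derivation:
t=0: [78, 27, 89, 139, 15, 61, 13, 59, 142, 77, 119, 13]
t=1: [74, 35, 63, 13, 23, 69, 21, 67, 10, 74, 33, 21]
t=2: [80, 45, 73, 23, 33, 79, 31, 76, 20, 80, 43, 31]
t=3: [75, 56, 82, 35, 44, 76, 43, 79, 32, 75, 54, 43]
t=4: [82, 69, 75, 49, 57, 81, 56, 78, 45, 82, 67, 56]
t=5: [77, 84, 84, 64, 72, 78, 71, 81, 60, 77, 82, 71]
t=6: [83, 76, 76, 80, 89, 82, 87, 79, 76, 83, 78, 87]
t=7: [77, 83, 83, 79, 71, 78, 73, 81, 83, 77, 82, 73]
t=8: [83, 78, 78, 82, 87, 82, 87, 79, 78, 83, 78, 87]
t=9: [77, 81, 81, 78, 73, 78, 73, 81, 81, 77, 81, 73]
t=10: [83, 79, 79, 83, 87, 83, 87, 79, 79, 83, 79, 87]
t=11: [77, 81, 81, 77, 73, 77, 73, 81, 81, 77, 81, 73]
t=12: [83, 79, 79, 83, 87, 83, 87, 79, 79, 83, 79, 87]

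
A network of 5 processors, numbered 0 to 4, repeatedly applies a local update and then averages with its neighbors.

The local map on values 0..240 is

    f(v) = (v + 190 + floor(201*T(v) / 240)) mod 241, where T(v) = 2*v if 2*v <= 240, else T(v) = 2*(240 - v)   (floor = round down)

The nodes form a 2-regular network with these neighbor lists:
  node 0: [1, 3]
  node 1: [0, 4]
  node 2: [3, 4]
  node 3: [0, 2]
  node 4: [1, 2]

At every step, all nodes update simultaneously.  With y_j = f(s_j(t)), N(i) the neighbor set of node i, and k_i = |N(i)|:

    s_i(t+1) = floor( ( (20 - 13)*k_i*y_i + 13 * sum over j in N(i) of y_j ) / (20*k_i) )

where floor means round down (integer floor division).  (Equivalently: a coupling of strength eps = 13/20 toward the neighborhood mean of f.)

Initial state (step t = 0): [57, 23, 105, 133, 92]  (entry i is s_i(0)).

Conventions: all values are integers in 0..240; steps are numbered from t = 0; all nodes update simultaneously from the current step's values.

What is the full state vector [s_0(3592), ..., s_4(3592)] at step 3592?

Answer: [209, 209, 209, 209, 209]
Key observation: The state at step 24, [209, 209, 209, 209, 209], reappears at step 25: the system is in a cycle of period 1 from step 24 on.  Therefore the state at step 3592 equals the state at step 24 + ((3592 - 24) mod 1) = 24, which is [209, 209, 209, 209, 209].

Derivation:
t=0: [57, 23, 105, 133, 92]
t=1: [45, 99, 150, 114, 145]
t=2: [97, 100, 10, 29, 76]
t=3: [151, 192, 133, 146, 193]
t=4: [78, 151, 82, 12, 155]
t=5: [129, 55, 132, 183, 58]
t=6: [112, 74, 114, 93, 74]
t=7: [113, 100, 115, 75, 102]
t=8: [122, 150, 125, 60, 152]
t=9: [47, 13, 46, 55, 13]
t=10: [129, 175, 129, 81, 174]
t=11: [136, 164, 137, 72, 164]
t=12: [130, 167, 129, 60, 167]
t=13: [120, 167, 120, 52, 167]
t=14: [116, 170, 116, 49, 170]
t=15: [109, 165, 109, 39, 165]
t=16: [178, 239, 178, 174, 239]
t=17: [217, 202, 217, 231, 202]
t=18: [204, 210, 204, 200, 210]
t=19: [212, 210, 212, 214, 210]
t=20: [207, 208, 207, 206, 208]
t=21: [210, 210, 210, 211, 210]
t=22: [208, 209, 208, 208, 209]
t=23: [209, 209, 209, 210, 209]
t=24: [209, 209, 209, 209, 209]
t=25: [209, 209, 209, 209, 209]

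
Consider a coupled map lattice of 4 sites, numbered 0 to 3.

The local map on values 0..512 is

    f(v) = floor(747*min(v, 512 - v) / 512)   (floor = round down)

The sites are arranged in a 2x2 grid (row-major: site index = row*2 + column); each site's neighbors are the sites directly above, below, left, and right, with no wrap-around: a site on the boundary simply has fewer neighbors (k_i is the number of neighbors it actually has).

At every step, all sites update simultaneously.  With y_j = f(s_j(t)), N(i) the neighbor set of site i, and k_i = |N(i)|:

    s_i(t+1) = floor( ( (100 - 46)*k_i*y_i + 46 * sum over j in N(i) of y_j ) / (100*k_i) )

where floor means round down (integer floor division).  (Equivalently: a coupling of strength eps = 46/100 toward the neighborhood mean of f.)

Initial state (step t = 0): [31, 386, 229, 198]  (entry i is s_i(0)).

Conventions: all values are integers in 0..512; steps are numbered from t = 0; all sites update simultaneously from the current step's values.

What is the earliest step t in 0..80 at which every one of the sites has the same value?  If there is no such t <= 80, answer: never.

Simulating step by step:
t=0: [31, 386, 229, 198]  (not all equal)
t=1: [143, 175, 256, 274]  (not all equal)
t=2: [256, 265, 329, 331]  (not all equal)
t=3: [345, 340, 290, 286]  (not all equal)
t=4: [263, 266, 305, 309]  (not all equal)
t=5: [347, 344, 314, 311]  (not all equal)
t=6: [252, 254, 278, 280]  (not all equal)
t=7: [361, 361, 346, 346]  (not all equal)
t=8: [225, 225, 236, 236]  (not all equal)
t=9: [331, 331, 340, 340]  (not all equal)
t=10: [260, 260, 253, 253]  (not all equal)
t=11: [367, 367, 368, 368]  (not all equal)
t=12: [210, 210, 210, 210]  (all equal)

Answer: 12
Key observation: Synchronization is absorbing here: once all sites are equal they stay equal, and step 12 is the first all-equal step.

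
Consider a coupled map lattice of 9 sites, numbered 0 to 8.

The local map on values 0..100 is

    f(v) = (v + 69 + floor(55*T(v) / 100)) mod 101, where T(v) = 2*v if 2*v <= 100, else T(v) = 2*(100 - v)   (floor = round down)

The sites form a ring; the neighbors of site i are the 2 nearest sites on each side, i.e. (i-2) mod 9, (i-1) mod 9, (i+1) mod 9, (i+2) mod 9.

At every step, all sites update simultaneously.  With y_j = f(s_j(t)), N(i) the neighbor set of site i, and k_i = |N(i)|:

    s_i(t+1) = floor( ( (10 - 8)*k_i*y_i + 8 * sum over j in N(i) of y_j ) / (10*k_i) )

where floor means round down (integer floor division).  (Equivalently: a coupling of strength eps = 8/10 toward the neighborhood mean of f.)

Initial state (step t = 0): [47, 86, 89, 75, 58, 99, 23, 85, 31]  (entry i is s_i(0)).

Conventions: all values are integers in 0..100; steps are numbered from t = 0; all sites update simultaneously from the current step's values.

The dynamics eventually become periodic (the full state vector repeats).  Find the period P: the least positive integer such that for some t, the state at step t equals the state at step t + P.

Simulating step by step:
t=0: [47, 86, 89, 75, 58, 99, 23, 85, 31]
t=1: [61, 61, 69, 69, 59, 59, 51, 50, 50]
t=2: [71, 71, 71, 71, 71, 72, 72, 72, 72]
t=3: [70, 70, 70, 70, 70, 70, 70, 70, 70]
t=4: [71, 71, 71, 71, 71, 71, 71, 71, 71]
t=5: [70, 70, 70, 70, 70, 70, 70, 70, 70]

Answer: 2
Key observation: The state at step 3, [70, 70, 70, 70, 70, 70, 70, 70, 70], reappears at step 5 — and no state repeats earlier — so the cycle the system enters has period 2.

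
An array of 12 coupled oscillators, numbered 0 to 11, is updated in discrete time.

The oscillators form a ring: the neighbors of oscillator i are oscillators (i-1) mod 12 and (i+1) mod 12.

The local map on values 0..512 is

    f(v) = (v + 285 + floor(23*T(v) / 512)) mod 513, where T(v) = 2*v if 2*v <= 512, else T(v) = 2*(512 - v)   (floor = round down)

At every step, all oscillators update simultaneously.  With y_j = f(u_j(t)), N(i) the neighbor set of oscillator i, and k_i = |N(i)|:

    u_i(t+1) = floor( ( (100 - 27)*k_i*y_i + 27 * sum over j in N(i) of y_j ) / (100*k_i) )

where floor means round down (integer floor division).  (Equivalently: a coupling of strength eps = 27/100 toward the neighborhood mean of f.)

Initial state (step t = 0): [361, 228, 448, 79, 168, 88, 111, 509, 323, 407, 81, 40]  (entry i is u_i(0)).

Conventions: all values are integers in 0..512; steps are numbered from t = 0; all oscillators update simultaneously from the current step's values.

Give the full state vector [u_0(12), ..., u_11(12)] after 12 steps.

Answer: [216, 201, 31, 9, 47, 117, 86, 386, 411, 391, 428, 144]

Derivation:
t=0: [361, 228, 448, 79, 168, 88, 111, 509, 323, 407, 81, 40]
t=1: [153, 64, 217, 364, 443, 395, 384, 274, 144, 202, 341, 309]
t=2: [390, 320, 73, 139, 205, 181, 154, 130, 399, 445, 174, 150]
t=3: [200, 151, 339, 436, 494, 481, 452, 396, 219, 251, 436, 414]
t=4: [453, 412, 181, 209, 258, 253, 225, 162, 37, 63, 188, 238]
t=5: [198, 236, 446, 445, 113, 43, 80, 382, 347, 367, 408, 119]
t=6: [424, 118, 196, 247, 372, 346, 338, 188, 139, 154, 214, 395]
t=7: [227, 396, 424, 118, 137, 134, 175, 432, 445, 389, 88, 157]
t=8: [99, 159, 227, 387, 430, 437, 433, 248, 214, 206, 362, 386]
t=9: [370, 389, 98, 154, 204, 213, 189, 59, 78, 392, 198, 196]
t=10: [202, 199, 369, 451, 431, 137, 405, 370, 340, 244, 455, 451]
t=11: [467, 454, 210, 215, 242, 370, 215, 154, 118, 75, 205, 265]
t=12: [216, 201, 31, 9, 47, 117, 86, 386, 411, 391, 428, 144]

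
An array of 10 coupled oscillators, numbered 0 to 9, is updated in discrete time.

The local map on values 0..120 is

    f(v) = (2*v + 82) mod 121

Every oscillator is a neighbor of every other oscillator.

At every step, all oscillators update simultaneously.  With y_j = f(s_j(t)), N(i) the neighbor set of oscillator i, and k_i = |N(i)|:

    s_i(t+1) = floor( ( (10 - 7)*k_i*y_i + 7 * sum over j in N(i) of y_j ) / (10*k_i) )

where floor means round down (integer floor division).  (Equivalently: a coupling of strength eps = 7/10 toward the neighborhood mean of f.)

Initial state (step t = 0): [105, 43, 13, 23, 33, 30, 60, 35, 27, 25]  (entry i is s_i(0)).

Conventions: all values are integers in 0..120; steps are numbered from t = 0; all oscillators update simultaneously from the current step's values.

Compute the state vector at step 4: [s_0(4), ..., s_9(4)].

Answer: [37, 37, 38, 36, 36, 36, 38, 37, 36, 36]

Derivation:
t=0: [105, 43, 13, 23, 33, 30, 60, 35, 27, 25]
t=1: [42, 41, 54, 32, 36, 35, 48, 37, 34, 33]
t=2: [40, 40, 45, 36, 37, 37, 43, 38, 37, 36]
t=3: [39, 39, 41, 37, 37, 37, 40, 38, 37, 37]
t=4: [37, 37, 38, 36, 36, 36, 38, 37, 36, 36]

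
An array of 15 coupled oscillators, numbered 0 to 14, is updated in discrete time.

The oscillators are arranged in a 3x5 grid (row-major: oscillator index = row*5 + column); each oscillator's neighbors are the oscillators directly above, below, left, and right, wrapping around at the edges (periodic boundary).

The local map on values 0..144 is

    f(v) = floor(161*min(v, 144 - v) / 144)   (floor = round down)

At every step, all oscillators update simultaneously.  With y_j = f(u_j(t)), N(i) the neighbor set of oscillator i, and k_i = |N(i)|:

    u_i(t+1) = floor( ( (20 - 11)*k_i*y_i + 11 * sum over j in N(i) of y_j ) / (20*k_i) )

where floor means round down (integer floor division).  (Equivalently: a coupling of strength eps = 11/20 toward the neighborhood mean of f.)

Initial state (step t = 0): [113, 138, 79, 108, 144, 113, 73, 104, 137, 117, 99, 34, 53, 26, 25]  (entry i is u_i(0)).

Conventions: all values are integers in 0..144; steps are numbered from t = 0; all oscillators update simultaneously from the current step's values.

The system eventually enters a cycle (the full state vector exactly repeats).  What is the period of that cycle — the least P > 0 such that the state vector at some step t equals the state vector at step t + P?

Simulating step by step:
t=0: [113, 138, 79, 108, 144, 113, 73, 104, 137, 117, 99, 34, 53, 26, 25]
t=1: [27, 33, 52, 32, 18, 41, 52, 49, 22, 22, 40, 43, 51, 31, 27]
t=2: [33, 42, 51, 34, 25, 41, 51, 51, 31, 27, 40, 48, 52, 35, 30]
t=3: [38, 48, 53, 38, 30, 43, 53, 53, 37, 32, 42, 52, 54, 39, 34]
t=4: [43, 53, 55, 43, 36, 46, 56, 56, 43, 37, 46, 56, 57, 44, 38]
t=5: [49, 58, 59, 48, 42, 50, 60, 60, 49, 43, 50, 60, 60, 49, 43]
t=6: [54, 63, 63, 53, 48, 55, 64, 64, 54, 49, 55, 64, 64, 54, 49]
t=7: [60, 68, 68, 59, 55, 61, 69, 69, 60, 55, 61, 69, 69, 60, 55]
t=8: [67, 75, 74, 66, 62, 68, 75, 75, 67, 62, 68, 75, 75, 67, 62]
t=9: [74, 76, 76, 73, 70, 74, 76, 76, 73, 70, 74, 76, 76, 73, 70]
t=10: [77, 76, 76, 78, 78, 77, 76, 76, 78, 78, 77, 76, 76, 78, 78]
t=11: [74, 75, 75, 73, 73, 74, 75, 75, 73, 73, 74, 75, 75, 73, 73]
t=12: [78, 77, 77, 78, 78, 78, 77, 77, 78, 78, 78, 77, 77, 78, 78]
t=13: [73, 73, 73, 73, 73, 73, 73, 73, 73, 73, 73, 73, 73, 73, 73]
t=14: [79, 79, 79, 79, 79, 79, 79, 79, 79, 79, 79, 79, 79, 79, 79]
t=15: [72, 72, 72, 72, 72, 72, 72, 72, 72, 72, 72, 72, 72, 72, 72]
t=16: [80, 80, 80, 80, 80, 80, 80, 80, 80, 80, 80, 80, 80, 80, 80]
t=17: [71, 71, 71, 71, 71, 71, 71, 71, 71, 71, 71, 71, 71, 71, 71]
t=18: [79, 79, 79, 79, 79, 79, 79, 79, 79, 79, 79, 79, 79, 79, 79]

Answer: 4
Key observation: The state at step 14, [79, 79, 79, 79, 79, 79, 79, 79, 79, 79, 79, 79, 79, 79, 79], reappears at step 18 — and no state repeats earlier — so the cycle the system enters has period 4.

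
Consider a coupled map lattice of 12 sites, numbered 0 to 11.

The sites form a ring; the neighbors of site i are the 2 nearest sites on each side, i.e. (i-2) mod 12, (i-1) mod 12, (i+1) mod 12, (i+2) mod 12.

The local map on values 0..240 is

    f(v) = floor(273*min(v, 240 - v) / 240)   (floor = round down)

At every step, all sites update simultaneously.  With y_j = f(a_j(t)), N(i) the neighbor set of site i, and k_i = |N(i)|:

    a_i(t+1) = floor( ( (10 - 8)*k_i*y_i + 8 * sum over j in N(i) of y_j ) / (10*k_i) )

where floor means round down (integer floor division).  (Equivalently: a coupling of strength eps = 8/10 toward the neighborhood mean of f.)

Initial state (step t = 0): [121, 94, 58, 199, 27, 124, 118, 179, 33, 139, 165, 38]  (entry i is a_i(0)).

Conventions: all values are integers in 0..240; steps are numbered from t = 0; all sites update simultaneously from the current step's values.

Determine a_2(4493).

Answer: a_2(4493) = 135
Key observation: The state at step 7, [135, 135, 135, 135, 135, 135, 135, 135, 135, 135, 135, 135], reappears at step 9: the system is in a cycle of period 2 from step 7 on.  Therefore the state at step 4493 equals the state at step 7 + ((4493 - 7) mod 2) = 7, which is [135, 135, 135, 135, 135, 135, 135, 135, 135, 135, 135, 135].

Derivation:
t=0: [121, 94, 58, 199, 27, 124, 118, 179, 33, 139, 165, 38]
t=1: [86, 79, 76, 75, 81, 82, 80, 97, 87, 69, 82, 96]
t=2: [94, 93, 89, 89, 89, 94, 96, 94, 94, 97, 95, 93]
t=3: [105, 103, 102, 102, 103, 104, 105, 107, 107, 107, 107, 106]
t=4: [118, 117, 117, 116, 117, 118, 119, 120, 120, 120, 120, 119]
t=5: [134, 133, 132, 132, 133, 133, 134, 135, 135, 135, 135, 134]
t=6: [120, 121, 121, 121, 121, 120, 120, 119, 119, 119, 119, 119]
t=7: [135, 135, 135, 135, 135, 135, 135, 135, 135, 135, 135, 135]
t=8: [119, 119, 119, 119, 119, 119, 119, 119, 119, 119, 119, 119]
t=9: [135, 135, 135, 135, 135, 135, 135, 135, 135, 135, 135, 135]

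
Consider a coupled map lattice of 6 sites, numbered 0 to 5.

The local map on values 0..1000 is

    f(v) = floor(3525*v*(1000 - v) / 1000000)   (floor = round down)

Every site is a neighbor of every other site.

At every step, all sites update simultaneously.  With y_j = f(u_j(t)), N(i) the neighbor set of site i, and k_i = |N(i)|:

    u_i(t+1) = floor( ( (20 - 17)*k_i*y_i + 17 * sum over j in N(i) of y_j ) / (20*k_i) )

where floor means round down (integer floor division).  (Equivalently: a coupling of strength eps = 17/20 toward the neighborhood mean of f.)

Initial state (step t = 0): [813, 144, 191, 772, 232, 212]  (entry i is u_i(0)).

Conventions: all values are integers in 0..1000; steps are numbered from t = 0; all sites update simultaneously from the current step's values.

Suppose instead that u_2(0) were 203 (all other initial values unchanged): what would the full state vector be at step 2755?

Answer: [374, 374, 374, 374, 374, 374]
Key observation: The state at step 14, [881, 881, 881, 881, 881, 881], reappears at step 22: the system is in a cycle of period 8 from step 14 on.  Therefore the state at step 2755 equals the state at step 14 + ((2755 - 14) mod 8) = 19, which is [374, 374, 374, 374, 374, 374].

Derivation:
t=0: [813, 144, 203, 772, 232, 212]
t=1: [563, 565, 562, 561, 561, 561]
t=2: [867, 867, 867, 867, 867, 867]
t=3: [406, 406, 406, 406, 406, 406]
t=4: [850, 850, 850, 850, 850, 850]
t=5: [449, 449, 449, 449, 449, 449]
t=6: [872, 872, 872, 872, 872, 872]
t=7: [393, 393, 393, 393, 393, 393]
t=8: [840, 840, 840, 840, 840, 840]
t=9: [473, 473, 473, 473, 473, 473]
t=10: [878, 878, 878, 878, 878, 878]
t=11: [377, 377, 377, 377, 377, 377]
t=12: [827, 827, 827, 827, 827, 827]
t=13: [504, 504, 504, 504, 504, 504]
t=14: [881, 881, 881, 881, 881, 881]
t=15: [369, 369, 369, 369, 369, 369]
t=16: [820, 820, 820, 820, 820, 820]
t=17: [520, 520, 520, 520, 520, 520]
t=18: [879, 879, 879, 879, 879, 879]
t=19: [374, 374, 374, 374, 374, 374]
t=20: [825, 825, 825, 825, 825, 825]
t=21: [508, 508, 508, 508, 508, 508]
t=22: [881, 881, 881, 881, 881, 881]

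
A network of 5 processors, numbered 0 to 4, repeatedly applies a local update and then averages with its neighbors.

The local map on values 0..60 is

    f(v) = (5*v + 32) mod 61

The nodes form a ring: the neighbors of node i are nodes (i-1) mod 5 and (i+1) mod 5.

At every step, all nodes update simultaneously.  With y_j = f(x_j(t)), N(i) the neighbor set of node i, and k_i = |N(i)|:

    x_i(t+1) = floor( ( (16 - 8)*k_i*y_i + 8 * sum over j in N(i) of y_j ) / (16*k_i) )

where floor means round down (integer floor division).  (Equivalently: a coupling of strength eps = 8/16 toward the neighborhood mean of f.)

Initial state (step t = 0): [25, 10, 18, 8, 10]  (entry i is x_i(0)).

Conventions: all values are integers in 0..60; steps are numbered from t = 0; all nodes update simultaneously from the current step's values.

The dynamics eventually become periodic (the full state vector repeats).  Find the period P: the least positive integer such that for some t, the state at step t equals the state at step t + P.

Simulating step by step:
t=0: [25, 10, 18, 8, 10]
t=1: [28, 19, 8, 10, 22]
t=2: [31, 17, 12, 18, 27]
t=3: [27, 36, 29, 19, 23]
t=4: [36, 39, 36, 22, 25]
t=5: [34, 36, 30, 26, 29]
t=6: [30, 34, 47, 48, 42]
t=7: [49, 30, 23, 34, 51]
t=8: [42, 44, 32, 26, 34]
t=9: [36, 21, 16, 27, 34]
t=10: [23, 27, 40, 40, 28]
t=11: [36, 41, 48, 49, 43]
t=12: [28, 41, 35, 24, 17]
t=13: [52, 45, 33, 35, 48]
t=14: [34, 22, 16, 22, 32]
t=15: [16, 27, 35, 25, 14]
t=16: [47, 41, 32, 33, 42]
t=17: [39, 35, 21, 24, 38]
t=18: [37, 26, 21, 28, 38]
t=19: [36, 32, 30, 38, 40]
t=20: [29, 26, 42, 46, 41]
t=21: [51, 48, 44, 37, 45]
t=22: [31, 26, 19, 22, 25]
t=23: [20, 22, 17, 20, 23]
t=24: [16, 26, 35, 25, 17]
t=25: [49, 38, 30, 37, 49]
t=26: [34, 42, 48, 40, 33]
t=27: [27, 41, 41, 35, 24]
t=28: [43, 51, 46, 33, 32]
t=29: [14, 26, 23, 13, 8]
t=30: [33, 36, 31, 27, 24]
t=31: [21, 19, 20, 31, 29]
t=32: [22, 8, 7, 18, 32]
t=33: [15, 12, 5, 3, 9]
t=34: [34, 41, 48, 41, 31]
t=35: [24, 38, 41, 35, 20]
t=36: [27, 40, 42, 28, 18]
t=37: [34, 50, 54, 39, 23]
t=38: [25, 38, 49, 42, 28]
t=39: [39, 36, 41, 50, 48]
t=40: [36, 39, 43, 39, 34]
t=41: [30, 30, 23, 27, 27]
t=42: [56, 51, 38, 40, 48]
t=43: [21, 33, 42, 41, 28]
t=44: [23, 25, 46, 54, 42]
t=45: [36, 28, 32, 48, 50]
t=46: [36, 34, 24, 25, 33]
t=47: [22, 24, 28, 28, 23]
t=48: [23, 32, 45, 43, 30]
t=49: [29, 14, 9, 19, 37]
t=50: [46, 38, 19, 15, 32]
t=51: [21, 25, 23, 26, 20]
t=52: [18, 27, 31, 28, 18]
t=53: [11, 23, 25, 26, 12]
t=54: [27, 27, 33, 36, 32]
t=55: [36, 37, 25, 20, 23]
t=56: [29, 33, 28, 20, 22]
t=57: [36, 33, 31, 22, 26]
t=58: [28, 15, 10, 21, 32]
t=59: [38, 40, 25, 15, 20]
t=60: [34, 43, 41, 34, 26]
t=61: [20, 19, 32, 33, 29]
t=62: [20, 7, 9, 23, 33]
t=63: [10, 9, 15, 20, 15]
t=64: [26, 24, 29, 28, 30]
t=65: [42, 38, 47, 53, 52]
t=66: [51, 40, 34, 44, 52]
t=67: [45, 40, 23, 20, 36]
t=68: [26, 34, 27, 18, 20]
t=69: [27, 30, 27, 13, 15]
t=70: [49, 52, 46, 40, 43]
t=71: [29, 36, 33, 29, 22]
t=72: [39, 31, 28, 36, 37]
t=73: [31, 25, 33, 35, 35]
t=74: [16, 22, 21, 21, 19]
t=75: [31, 26, 16, 12, 19]
t=76: [13, 33, 43, 29, 11]
t=77: [28, 16, 18, 34, 35]
t=78: [43, 38, 17, 15, 29]
t=79: [25, 34, 49, 50, 39]
t=80: [33, 26, 30, 38, 40]
t=81: [29, 38, 49, 46, 37]
t=82: [45, 41, 30, 25, 35]
t=83: [26, 45, 52, 38, 24]
t=84: [30, 28, 37, 39, 34]
t=85: [47, 48, 40, 35, 35]
t=86: [24, 32, 37, 30, 23]
t=87: [23, 20, 34, 44, 35]
t=88: [21, 16, 14, 14, 20]
t=89: [22, 39, 43, 33, 19]
t=90: [22, 27, 16, 9, 11]
t=91: [27, 40, 40, 27, 22]
t=92: [39, 48, 48, 39, 32]
t=93: [31, 32, 32, 31, 26]
t=94: [14, 7, 7, 14, 22]
t=95: [27, 14, 14, 27, 30]
t=96: [47, 42, 42, 47, 52]
t=97: [38, 50, 50, 38, 35]
t=98: [35, 38, 38, 35, 31]
t=99: [22, 35, 35, 22, 14]
t=100: [26, 23, 23, 26, 30]
t=101: [41, 28, 28, 41, 50]
t=102: [49, 51, 51, 49, 46]
t=103: [31, 40, 40, 31, 25]
t=104: [23, 37, 37, 23, 19]
t=105: [22, 31, 31, 22, 15]
t=106: [22, 8, 8, 22, 33]
t=107: [16, 13, 13, 16, 17]
t=108: [48, 39, 39, 48, 53]
t=109: [38, 40, 40, 38, 40]
t=110: [44, 46, 46, 44, 44]
t=111: [10, 15, 15, 10, 8]
t=112: [24, 39, 39, 24, 16]
t=113: [38, 40, 40, 38, 40]

Answer: 4
Key observation: The state at step 109, [38, 40, 40, 38, 40], reappears at step 113 — and no state repeats earlier — so the cycle the system enters has period 4.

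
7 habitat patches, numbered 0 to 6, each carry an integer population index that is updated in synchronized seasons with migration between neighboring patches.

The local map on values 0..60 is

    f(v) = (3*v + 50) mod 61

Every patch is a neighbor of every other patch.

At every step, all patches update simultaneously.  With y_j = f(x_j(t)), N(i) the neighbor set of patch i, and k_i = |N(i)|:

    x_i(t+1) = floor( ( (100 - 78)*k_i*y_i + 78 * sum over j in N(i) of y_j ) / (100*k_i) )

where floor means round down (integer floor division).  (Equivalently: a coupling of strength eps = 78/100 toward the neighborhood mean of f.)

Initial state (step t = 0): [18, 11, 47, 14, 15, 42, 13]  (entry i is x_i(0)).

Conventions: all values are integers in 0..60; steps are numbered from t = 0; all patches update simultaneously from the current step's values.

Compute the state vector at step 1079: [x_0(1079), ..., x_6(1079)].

Simulating step by step:
t=0: [18, 11, 47, 14, 15, 42, 13]
t=1: [32, 30, 29, 31, 31, 33, 31]
t=2: [21, 20, 20, 21, 21, 21, 21]
t=3: [51, 50, 50, 51, 51, 51, 51]
t=4: [19, 18, 18, 19, 19, 19, 19]
t=5: [45, 44, 44, 45, 45, 45, 45]
t=6: [17, 22, 22, 17, 17, 17, 17]
t=7: [43, 45, 45, 43, 43, 43, 43]
t=8: [42, 37, 37, 42, 42, 42, 42]
t=9: [50, 48, 48, 50, 50, 50, 50]
t=10: [15, 14, 14, 15, 15, 15, 15]
t=11: [33, 32, 32, 33, 33, 33, 33]
t=12: [26, 25, 25, 26, 26, 26, 26]
t=13: [5, 4, 4, 5, 5, 5, 5]
t=14: [3, 2, 2, 3, 3, 3, 3]
t=15: [58, 57, 57, 58, 58, 58, 58]
t=16: [40, 39, 39, 40, 40, 40, 40]
t=17: [47, 46, 46, 47, 47, 47, 47]
t=18: [7, 6, 6, 7, 7, 7, 7]
t=19: [9, 8, 8, 9, 9, 9, 9]
t=20: [15, 14, 14, 15, 15, 15, 15]

Answer: [9, 8, 8, 9, 9, 9, 9]
Key observation: The state at step 10, [15, 14, 14, 15, 15, 15, 15], reappears at step 20: the system is in a cycle of period 10 from step 10 on.  Therefore the state at step 1079 equals the state at step 10 + ((1079 - 10) mod 10) = 19, which is [9, 8, 8, 9, 9, 9, 9].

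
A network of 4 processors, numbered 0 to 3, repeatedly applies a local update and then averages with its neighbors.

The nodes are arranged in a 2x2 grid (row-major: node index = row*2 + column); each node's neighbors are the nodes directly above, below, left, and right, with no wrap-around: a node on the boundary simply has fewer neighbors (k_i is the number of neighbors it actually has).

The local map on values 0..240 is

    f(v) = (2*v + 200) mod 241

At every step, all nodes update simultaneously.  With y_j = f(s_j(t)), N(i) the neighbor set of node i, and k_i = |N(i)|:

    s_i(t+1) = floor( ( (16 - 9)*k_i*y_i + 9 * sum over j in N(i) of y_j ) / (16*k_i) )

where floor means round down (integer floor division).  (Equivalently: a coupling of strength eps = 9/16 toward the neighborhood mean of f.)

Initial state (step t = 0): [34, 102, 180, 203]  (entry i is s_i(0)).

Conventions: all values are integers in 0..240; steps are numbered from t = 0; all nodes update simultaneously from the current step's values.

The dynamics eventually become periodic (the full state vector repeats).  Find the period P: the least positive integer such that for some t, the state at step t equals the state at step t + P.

Answer: 24
Key observation: The state at step 27, [28, 21, 28, 21], reappears at step 51 — and no state repeats earlier — so the cycle the system enters has period 24.

Derivation:
t=0: [34, 102, 180, 203]
t=1: [79, 113, 76, 122]
t=2: [134, 170, 138, 172]
t=3: [181, 106, 184, 109]
t=4: [107, 147, 109, 149]
t=5: [128, 58, 130, 60]
t=6: [176, 115, 178, 117]
t=7: [104, 156, 106, 158]
t=8: [129, 69, 131, 71]
t=9: [184, 131, 186, 133]
t=10: [125, 184, 126, 185]
t=11: [174, 121, 175, 122]
t=12: [104, 163, 105, 164]
t=13: [132, 79, 133, 80]
t=14: [193, 147, 194, 148]
t=15: [78, 38, 79, 39]
t=16: [93, 58, 93, 58]
t=17: [125, 94, 125, 94]
t=18: [191, 164, 191, 164]
t=19: [84, 61, 84, 61]
t=20: [114, 93, 114, 93]
t=21: [175, 156, 175, 156]
t=22: [57, 40, 57, 40]
t=23: [63, 48, 63, 48]
t=24: [76, 63, 76, 63]
t=25: [103, 92, 103, 92]
t=26: [158, 149, 158, 149]
t=27: [28, 21, 28, 21]
t=28: [11, 4, 11, 4]
t=29: [218, 211, 218, 211]
t=30: [150, 143, 150, 143]
t=31: [14, 7, 14, 7]
t=32: [224, 217, 224, 217]
t=33: [162, 155, 162, 155]
t=34: [38, 31, 38, 31]
t=35: [31, 24, 31, 24]
t=36: [17, 10, 17, 10]
t=37: [230, 223, 230, 223]
t=38: [174, 167, 174, 167]
t=39: [62, 55, 62, 55]
t=40: [79, 72, 79, 72]
t=41: [113, 106, 113, 106]
t=42: [181, 174, 181, 174]
t=43: [76, 69, 76, 69]
t=44: [107, 100, 107, 100]
t=45: [169, 162, 169, 162]
t=46: [52, 45, 52, 45]
t=47: [59, 52, 59, 52]
t=48: [73, 66, 73, 66]
t=49: [101, 94, 101, 94]
t=50: [157, 150, 157, 150]
t=51: [28, 21, 28, 21]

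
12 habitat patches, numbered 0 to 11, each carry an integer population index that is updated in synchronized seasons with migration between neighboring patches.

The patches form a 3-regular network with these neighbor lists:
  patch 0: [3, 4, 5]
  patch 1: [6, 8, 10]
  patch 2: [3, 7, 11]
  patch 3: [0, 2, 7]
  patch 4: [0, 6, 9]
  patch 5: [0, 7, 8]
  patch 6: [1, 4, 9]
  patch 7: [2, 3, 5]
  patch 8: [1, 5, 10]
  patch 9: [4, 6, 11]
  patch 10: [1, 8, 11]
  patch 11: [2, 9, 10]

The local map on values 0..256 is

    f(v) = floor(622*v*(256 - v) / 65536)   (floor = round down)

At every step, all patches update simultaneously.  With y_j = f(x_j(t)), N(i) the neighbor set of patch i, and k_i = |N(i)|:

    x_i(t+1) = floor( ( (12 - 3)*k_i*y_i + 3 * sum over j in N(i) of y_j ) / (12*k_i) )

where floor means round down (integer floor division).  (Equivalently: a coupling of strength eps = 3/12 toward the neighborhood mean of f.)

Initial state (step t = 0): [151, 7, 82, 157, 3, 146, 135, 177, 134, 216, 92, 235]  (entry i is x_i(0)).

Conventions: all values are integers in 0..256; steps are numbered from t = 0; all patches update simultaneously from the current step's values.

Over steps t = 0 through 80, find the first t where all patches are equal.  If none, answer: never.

Answer: 5
Key observation: Synchronization is absorbing here: once all patches are equal they stay equal, and step 5 is the first all-equal step.

Derivation:
t=0: [151, 7, 82, 157, 3, 146, 135, 177, 134, 216, 92, 235]  (not all equal)
t=1: [138, 49, 128, 145, 37, 150, 125, 135, 142, 78, 125, 64]  (not all equal)
t=2: [147, 110, 151, 152, 93, 151, 141, 154, 148, 127, 146, 123]  (not all equal)
t=3: [150, 152, 150, 150, 145, 150, 152, 149, 151, 153, 152, 154]  (not all equal)
t=4: [150, 150, 150, 150, 151, 150, 150, 150, 150, 149, 149, 149]  (not all equal)
t=5: [150, 150, 150, 150, 150, 150, 150, 150, 150, 150, 150, 150]  (all equal)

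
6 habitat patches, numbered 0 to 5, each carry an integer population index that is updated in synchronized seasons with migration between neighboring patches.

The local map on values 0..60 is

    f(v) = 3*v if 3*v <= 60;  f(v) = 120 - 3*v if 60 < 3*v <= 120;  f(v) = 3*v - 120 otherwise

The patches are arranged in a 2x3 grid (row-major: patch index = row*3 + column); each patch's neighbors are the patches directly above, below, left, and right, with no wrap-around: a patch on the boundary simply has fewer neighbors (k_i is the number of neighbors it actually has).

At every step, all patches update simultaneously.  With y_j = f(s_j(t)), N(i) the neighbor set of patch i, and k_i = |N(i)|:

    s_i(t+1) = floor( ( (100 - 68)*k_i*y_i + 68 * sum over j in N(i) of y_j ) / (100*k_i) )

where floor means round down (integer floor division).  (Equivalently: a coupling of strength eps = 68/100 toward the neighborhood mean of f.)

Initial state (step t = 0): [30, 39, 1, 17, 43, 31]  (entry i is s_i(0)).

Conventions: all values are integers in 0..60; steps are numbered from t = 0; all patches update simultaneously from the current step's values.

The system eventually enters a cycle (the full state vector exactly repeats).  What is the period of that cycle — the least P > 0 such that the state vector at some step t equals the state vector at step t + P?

Simulating step by step:
t=0: [30, 39, 1, 17, 43, 31]
t=1: [27, 10, 11, 29, 21, 12]
t=2: [33, 38, 33, 43, 40, 42]
t=3: [11, 11, 10, 10, 4, 9]
t=4: [31, 27, 30, 24, 24, 22]
t=5: [38, 36, 41, 40, 47, 43]
t=6: [6, 10, 8, 9, 11, 11]
t=7: [25, 26, 29, 25, 30, 29]
t=8: [43, 37, 36, 39, 36, 31]
t=9: [6, 10, 16, 8, 12, 16]
t=10: [24, 32, 41, 26, 34, 43]
t=11: [37, 23, 12, 35, 22, 10]
t=12: [25, 38, 39, 26, 39, 40]
t=13: [30, 13, 3, 29, 11, 2]
t=14: [34, 28, 18, 31, 28, 16]
t=15: [27, 36, 45, 27, 36, 45]
t=16: [29, 18, 13, 29, 18, 13]
t=17: [40, 45, 44, 40, 45, 44]
t=18: [5, 10, 13, 5, 10, 13]
t=19: [20, 28, 35, 20, 28, 35]
t=20: [51, 36, 22, 51, 36, 22]
t=21: [25, 26, 39, 25, 26, 39]
t=22: [43, 33, 16, 43, 33, 16]
t=23: [13, 24, 38, 13, 24, 38]
t=24: [42, 36, 20, 42, 36, 20]
t=25: [8, 21, 43, 8, 21, 43]
t=26: [35, 38, 25, 35, 38, 25]
t=27: [11, 16, 31, 11, 16, 31]
t=28: [38, 39, 34, 38, 39, 34]
t=29: [4, 7, 12, 4, 7, 12]
t=30: [15, 22, 30, 15, 22, 30]
t=31: [48, 46, 38, 48, 46, 38]
t=32: [21, 16, 10, 21, 16, 10]
t=33: [53, 45, 36, 53, 45, 36]
t=34: [30, 19, 13, 30, 19, 13]
t=35: [39, 46, 45, 39, 46, 45]
t=36: [8, 13, 16, 8, 13, 16]
t=37: [29, 37, 44, 29, 37, 44]
t=38: [24, 15, 10, 24, 15, 10]
t=39: [46, 42, 35, 46, 42, 35]
t=40: [13, 10, 11, 13, 10, 11]
t=41: [35, 32, 31, 35, 32, 31]
t=42: [18, 22, 25, 18, 22, 25]
t=43: [54, 51, 48, 54, 51, 48]
t=44: [38, 33, 27, 38, 33, 27]
t=45: [11, 21, 32, 11, 21, 32]
t=46: [41, 44, 35, 41, 44, 35]
t=47: [6, 10, 13, 6, 10, 13]
t=48: [22, 29, 35, 22, 29, 35]
t=49: [46, 33, 21, 46, 33, 21]
t=50: [19, 28, 44, 19, 28, 44]
t=51: [49, 35, 20, 49, 35, 20]
t=52: [22, 27, 44, 22, 27, 44]
t=53: [48, 36, 21, 48, 36, 21]
t=54: [19, 24, 41, 19, 24, 41]
t=55: [53, 39, 18, 53, 39, 18]
t=56: [26, 22, 36, 26, 22, 36]
t=57: [46, 41, 26, 46, 41, 26]
t=58: [12, 15, 28, 12, 15, 28]
t=59: [39, 40, 39, 39, 40, 39]
t=60: [1, 1, 1, 1, 1, 1]
t=61: [3, 3, 3, 3, 3, 3]
t=62: [9, 9, 9, 9, 9, 9]
t=63: [27, 27, 27, 27, 27, 27]
t=64: [39, 39, 39, 39, 39, 39]
t=65: [3, 3, 3, 3, 3, 3]

Answer: 4
Key observation: The state at step 61, [3, 3, 3, 3, 3, 3], reappears at step 65 — and no state repeats earlier — so the cycle the system enters has period 4.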